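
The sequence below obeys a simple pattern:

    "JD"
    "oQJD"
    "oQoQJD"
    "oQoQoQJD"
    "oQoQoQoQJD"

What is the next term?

Each term is the previous one with oQ prepended.
Applying this once more to oQoQoQoQJD:

oQoQoQoQoQJD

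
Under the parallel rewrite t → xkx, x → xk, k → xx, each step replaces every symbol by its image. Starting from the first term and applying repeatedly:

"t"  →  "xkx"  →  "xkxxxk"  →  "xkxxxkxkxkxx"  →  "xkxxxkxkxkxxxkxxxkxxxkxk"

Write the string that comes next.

Applying the rule to each of the 24 symbols of xkxxxkxkxkxxxkxxxkxxxkxk gives the pieces xk xx xk xk xk xx xk xx xk xx xk xk xk xx xk xk xk xx xk xk xk xx xk xx, which concatenate to the answer.

xkxxxkxkxkxxxkxxxkxxxkxkxkxxxkxkxkxxxkxkxkxxxkxx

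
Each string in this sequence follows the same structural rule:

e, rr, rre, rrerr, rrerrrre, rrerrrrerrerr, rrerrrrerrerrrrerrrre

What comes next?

Each term (from the third on) is the previous term followed by the one before it: term 3 = rr·e = rre.
The next term joins rrerrrrerrerrrrerrrre and rrerrrrerrerr.

rrerrrrerrerrrrerrrrerrerrrrerrerr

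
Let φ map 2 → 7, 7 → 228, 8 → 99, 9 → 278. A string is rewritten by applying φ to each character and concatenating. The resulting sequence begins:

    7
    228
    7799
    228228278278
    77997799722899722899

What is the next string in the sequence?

Applying the rule to each of the 20 symbols of 77997799722899722899 gives the pieces 228 228 278 278 228 228 278 278 228 7 7 99 278 278 228 7 7 99 278 278, which concatenate to the answer.

22822827827822822827827822877992782782287799278278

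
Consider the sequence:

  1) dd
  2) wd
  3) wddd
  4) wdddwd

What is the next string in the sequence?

wdddwdwddd

Each term (from the third on) is the previous term followed by the one before it: term 3 = wd·dd = wddd.
Continuing: wdddwd · wddd gives term 5.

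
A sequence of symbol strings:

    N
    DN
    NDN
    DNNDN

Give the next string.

From term 3 onward, concatenate the second-to-last term with the last: N·DN = NDN, DN·NDN = DNNDN, …
So term 5 is NDN·DNNDN.

NDNDNNDN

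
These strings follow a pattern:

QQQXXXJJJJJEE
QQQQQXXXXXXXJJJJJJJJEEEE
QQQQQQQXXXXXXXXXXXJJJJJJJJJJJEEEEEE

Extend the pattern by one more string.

QQQQQQQQQXXXXXXXXXXXXXXXJJJJJJJJJJJJJJEEEEEEEE

Reading off run lengths: Q runs 3, 5, 7; X runs 3, 7, 11; J runs 5, 8, 11; E runs 2, 4, 6 — each is linear in n (n = 1, 2, …).
At n = 4 the blocks have lengths 9, 15, 14, 8.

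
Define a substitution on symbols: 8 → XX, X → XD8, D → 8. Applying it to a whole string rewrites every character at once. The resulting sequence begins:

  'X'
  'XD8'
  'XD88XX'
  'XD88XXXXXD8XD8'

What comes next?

φ(XD88XXXXXD8XD8) expands symbol-by-symbol to XD8 8 XX XX XD8 XD8 XD8 XD8 XD8 8 XX XD8 8 XX; joining the 14 pieces gives the next term.

XD88XXXXXD8XD8XD8XD8XD88XXXD88XX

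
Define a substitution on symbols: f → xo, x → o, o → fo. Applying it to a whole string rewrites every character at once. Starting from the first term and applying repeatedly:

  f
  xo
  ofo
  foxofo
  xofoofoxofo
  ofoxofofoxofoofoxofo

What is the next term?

φ(ofoxofofoxofoofoxofo) expands symbol-by-symbol to fo xo fo o fo xo fo xo fo o fo xo fo fo xo fo o fo xo fo; joining the 20 pieces gives the next term.

foxofoofoxofoxofoofoxofofoxofoofoxofo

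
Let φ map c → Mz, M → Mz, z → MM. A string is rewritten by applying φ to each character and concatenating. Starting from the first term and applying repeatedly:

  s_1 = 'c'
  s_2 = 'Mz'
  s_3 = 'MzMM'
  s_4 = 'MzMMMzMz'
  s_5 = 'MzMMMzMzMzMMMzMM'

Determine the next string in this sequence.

Replace each of the 16 characters of MzMMMzMzMzMMMzMM in place — Mz MM Mz Mz Mz MM Mz MM Mz MM Mz Mz Mz MM Mz Mz — and concatenate.

MzMMMzMzMzMMMzMMMzMMMzMzMzMMMzMz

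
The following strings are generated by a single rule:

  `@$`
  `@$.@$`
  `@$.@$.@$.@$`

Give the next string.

Each string is two copies of the previous one joined by '.'.
Doubling @$.@$.@$.@$ with '.' between the halves:

@$.@$.@$.@$.@$.@$.@$.@$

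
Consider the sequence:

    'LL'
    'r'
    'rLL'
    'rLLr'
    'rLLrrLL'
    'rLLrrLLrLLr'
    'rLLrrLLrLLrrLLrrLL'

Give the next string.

rLLrrLLrLLrrLLrrLLrLLrrLLrLLr

Each term (from the third on) is the previous term followed by the one before it: term 3 = r·LL = rLL.
So term 8 is rLLrrLLrLLrrLLrrLL·rLLrrLLrLLr.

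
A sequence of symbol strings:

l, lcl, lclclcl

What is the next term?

s(k+1) = s(k)·c·s(k) — each term doubles the last with 'c' between the halves.
So the next term is two copies of lclclcl with 'c' between the halves.

lclclclclclclcl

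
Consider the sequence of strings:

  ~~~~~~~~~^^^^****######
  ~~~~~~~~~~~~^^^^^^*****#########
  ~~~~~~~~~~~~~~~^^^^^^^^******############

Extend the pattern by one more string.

~~~~~~~~~~~~~~~~~~^^^^^^^^^^*******###############

Each string has the form ~^{3n+3} ^^{2n} *^{n+2} #^{3n}, where the shown terms are n = 2, 3, 4.
At n = 5 the blocks have lengths 18, 10, 7, 15.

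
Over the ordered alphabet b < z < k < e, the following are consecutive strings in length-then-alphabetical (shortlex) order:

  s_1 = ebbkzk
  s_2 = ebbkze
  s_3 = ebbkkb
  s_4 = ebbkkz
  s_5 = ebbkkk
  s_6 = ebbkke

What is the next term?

ebbkeb

Find the rightmost character of ebbkke below e, bump it to the next letter, and reset everything to its right to b.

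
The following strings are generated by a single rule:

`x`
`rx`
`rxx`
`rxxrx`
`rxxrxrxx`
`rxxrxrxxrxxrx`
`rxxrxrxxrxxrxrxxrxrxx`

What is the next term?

rxxrxrxxrxxrxrxxrxrxxrxxrxrxxrxxrx

This is a Fibonacci-style word recurrence s(k) = s(k−1)·s(k−2): e.g. rx·x = rxx.
Continuing: rxxrxrxxrxxrxrxxrxrxx · rxxrxrxxrxxrx gives term 8.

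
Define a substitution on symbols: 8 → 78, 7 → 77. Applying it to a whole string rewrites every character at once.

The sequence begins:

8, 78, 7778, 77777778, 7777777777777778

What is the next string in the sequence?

Rewriting the 16 symbols of 7777777777777778 one by one yields 77 77 77 77 77 77 77 77 77 77 77 77 77 77 77 78; concatenated:

77777777777777777777777777777778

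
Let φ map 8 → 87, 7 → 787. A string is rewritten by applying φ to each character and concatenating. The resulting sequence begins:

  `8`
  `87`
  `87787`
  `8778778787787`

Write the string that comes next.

Rewriting the 13 symbols of 8778778787787 one by one yields 87 787 787 87 787 787 87 787 87 787 787 87 787; concatenated:

8778778787787787877878778778787787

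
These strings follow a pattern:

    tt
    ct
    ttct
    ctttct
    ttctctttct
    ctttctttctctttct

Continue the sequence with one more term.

ttctctttctctttctttctctttct

This is a Fibonacci-style word recurrence s(k) = s(k−2)·s(k−1): e.g. tt·ct = ttct.
Continuing: ttctctttct · ctttctttctctttct gives term 7.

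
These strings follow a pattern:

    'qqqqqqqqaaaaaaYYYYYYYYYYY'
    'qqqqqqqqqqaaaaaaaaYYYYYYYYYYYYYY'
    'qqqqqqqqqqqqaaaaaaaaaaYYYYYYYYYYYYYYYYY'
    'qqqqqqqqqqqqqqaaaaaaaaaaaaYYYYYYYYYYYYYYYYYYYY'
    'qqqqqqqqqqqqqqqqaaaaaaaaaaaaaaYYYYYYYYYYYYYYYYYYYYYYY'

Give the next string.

qqqqqqqqqqqqqqqqqqaaaaaaaaaaaaaaaaYYYYYYYYYYYYYYYYYYYYYYYYYY

Reading off run lengths: q runs 8, 10, 12, 14, 16; a runs 6, 8, 10, 12, 14; Y runs 11, 14, 17, 20, 23 — each is linear in n, where the shown terms are n = 3, 4, 5, 6, 7.
Setting n = 8 gives 18, 16, 26 characters in each block.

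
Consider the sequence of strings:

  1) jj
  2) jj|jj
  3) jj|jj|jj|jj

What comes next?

jj|jj|jj|jj|jj|jj|jj|jj

Every step duplicates the string with '|' between the halves.
So the next term is two copies of jj|jj|jj|jj with '|' between the halves.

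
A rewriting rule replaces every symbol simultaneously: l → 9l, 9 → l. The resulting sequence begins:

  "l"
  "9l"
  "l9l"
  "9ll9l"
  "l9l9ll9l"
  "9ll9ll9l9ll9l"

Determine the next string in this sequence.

Rewriting the 13 symbols of 9ll9ll9l9ll9l one by one yields l 9l 9l l 9l 9l l 9l l 9l 9l l 9l; concatenated:

l9l9ll9l9ll9ll9l9ll9l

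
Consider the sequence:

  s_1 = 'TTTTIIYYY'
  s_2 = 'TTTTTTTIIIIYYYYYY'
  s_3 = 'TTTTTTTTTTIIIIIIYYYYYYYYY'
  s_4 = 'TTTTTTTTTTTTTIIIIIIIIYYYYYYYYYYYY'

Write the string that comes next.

TTTTTTTTTTTTTTTTIIIIIIIIIIYYYYYYYYYYYYYYY

The n-th term is 3n+1 T's then 2n I's then 3n Y's (n = 1, 2, …).
At n = 5 the blocks have lengths 16, 10, 15.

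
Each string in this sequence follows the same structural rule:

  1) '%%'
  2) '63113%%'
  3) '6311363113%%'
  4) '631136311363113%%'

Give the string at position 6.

6311363113631136311363113%%

Each term is the previous one with 63113 prepended.
From 631136311363113%%, 2 further steps: 631136311363113%% → 63113631136311363113%% → (answer).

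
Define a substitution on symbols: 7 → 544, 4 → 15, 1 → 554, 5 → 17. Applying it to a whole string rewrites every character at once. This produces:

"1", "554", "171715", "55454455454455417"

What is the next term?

Rewriting the 17 symbols of 55454455454455417 one by one yields 17 17 15 17 15 15 17 17 15 17 15 15 17 17 15 554 544; concatenated:

171715171515171715171515171715554544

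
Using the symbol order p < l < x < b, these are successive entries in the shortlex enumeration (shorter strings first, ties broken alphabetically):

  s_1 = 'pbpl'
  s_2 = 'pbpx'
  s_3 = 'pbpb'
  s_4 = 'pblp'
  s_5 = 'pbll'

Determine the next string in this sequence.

pblx

Treat pbll as a base-4 numeral over the given alphabet and add one, carrying through any trailing b's.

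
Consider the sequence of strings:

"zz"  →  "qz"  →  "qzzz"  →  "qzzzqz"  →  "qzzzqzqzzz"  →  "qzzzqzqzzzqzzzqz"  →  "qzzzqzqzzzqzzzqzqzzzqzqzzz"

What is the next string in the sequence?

Each term (from the third on) is the previous term followed by the one before it: term 3 = qz·zz = qzzz.
The next term joins qzzzqzqzzzqzzzqzqzzzqzqzzz and qzzzqzqzzzqzzzqz.

qzzzqzqzzzqzzzqzqzzzqzqzzzqzzzqzqzzzqzzzqz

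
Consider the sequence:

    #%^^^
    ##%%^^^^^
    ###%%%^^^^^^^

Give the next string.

The n-th term is n #'s then n %'s then 2n+1 ^'s (n = 1, 2, …).
For the next term, n = 4, so the run lengths are 4, 4, 9.

####%%%%^^^^^^^^^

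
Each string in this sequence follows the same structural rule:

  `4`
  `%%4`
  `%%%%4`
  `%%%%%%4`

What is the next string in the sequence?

The strings grow by a fixed prefix %% each time.
Applying this once more to %%%%%%4:

%%%%%%%%4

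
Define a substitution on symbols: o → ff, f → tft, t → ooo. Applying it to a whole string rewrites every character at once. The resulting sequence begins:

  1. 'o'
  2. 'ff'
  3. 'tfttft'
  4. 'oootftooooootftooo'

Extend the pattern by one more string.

ffffffoootftoooffffffffffffoootftoooffffff

Replace each of the 18 characters of oootftooooootftooo in place — ff ff ff ooo tft ooo ff ff ff ff ff ff ooo tft ooo ff ff ff — and concatenate.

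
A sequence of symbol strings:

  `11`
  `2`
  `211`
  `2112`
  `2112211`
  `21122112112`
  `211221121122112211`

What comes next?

21122112112211221121122112112

From term 3 onward, concatenate the last term with the second-to-last: 2·11 = 211, 211·2 = 2112, …
Continuing: 211221121122112211 · 21122112112 gives term 8.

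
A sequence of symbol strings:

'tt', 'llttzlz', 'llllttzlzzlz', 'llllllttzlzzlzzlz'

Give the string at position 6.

llllllllllttzlzzlzzlzzlzzlz

s(k+1) = ll·s(k)·zlz, so each term gains ll as a prefix and zlz as a suffix.
From llllllttzlzzlzzlz, 2 further steps: llllllttzlzzlzzlz → llllllllttzlzzlzzlzzlz → (answer).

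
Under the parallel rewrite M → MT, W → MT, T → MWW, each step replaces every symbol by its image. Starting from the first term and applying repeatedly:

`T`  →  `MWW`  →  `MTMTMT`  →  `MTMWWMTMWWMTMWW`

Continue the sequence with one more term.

Applying the rule to each of the 15 symbols of MTMWWMTMWWMTMWW gives the pieces MT MWW MT MT MT MT MWW MT MT MT MT MWW MT MT MT, which concatenate to the answer.

MTMWWMTMTMTMTMWWMTMTMTMTMWWMTMTMT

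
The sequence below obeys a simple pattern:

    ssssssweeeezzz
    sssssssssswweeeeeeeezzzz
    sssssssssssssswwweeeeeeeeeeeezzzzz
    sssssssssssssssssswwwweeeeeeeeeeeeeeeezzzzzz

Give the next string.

sssssssssssssssssssssswwwwweeeeeeeeeeeeeeeeeeeezzzzzzz

Reading off run lengths: s runs 6, 10, 14, 18; w runs 1, 2, 3, 4; e runs 4, 8, 12, 16; z runs 3, 4, 5, 6 — each is linear in n (n = 1, 2, …).
Setting n = 5 gives 22, 5, 20, 7 characters in each block.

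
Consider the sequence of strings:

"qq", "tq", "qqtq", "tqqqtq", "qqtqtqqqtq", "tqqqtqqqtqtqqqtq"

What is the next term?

qqtqtqqqtqtqqqtqqqtqtqqqtq

Each term (from the third on) is the two preceding terms concatenated in order: term 3 = qq·tq = qqtq.
Continuing: qqtqtqqqtq · tqqqtqqqtqtqqqtq gives term 7.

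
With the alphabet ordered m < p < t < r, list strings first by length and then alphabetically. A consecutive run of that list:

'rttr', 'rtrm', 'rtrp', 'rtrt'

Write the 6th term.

rrmm

Continuing the enumeration 2 steps past rtrt: rtrt → rtrr → (answer).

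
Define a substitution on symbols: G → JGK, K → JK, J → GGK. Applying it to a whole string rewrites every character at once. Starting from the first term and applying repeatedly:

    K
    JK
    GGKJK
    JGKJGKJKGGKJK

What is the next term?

GGKJGKJKGGKJGKJKGGKJKJGKJGKJKGGKJK

Replace each of the 13 characters of JGKJGKJKGGKJK in place — GGK JGK JK GGK JGK JK GGK JK JGK JGK JK GGK JK — and concatenate.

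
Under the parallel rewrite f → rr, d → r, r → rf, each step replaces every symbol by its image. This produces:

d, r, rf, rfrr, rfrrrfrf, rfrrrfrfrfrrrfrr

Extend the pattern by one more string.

Rewriting the 16 symbols of rfrrrfrfrfrrrfrr one by one yields rf rr rf rf rf rr rf rr rf rr rf rf rf rr rf rf; concatenated:

rfrrrfrfrfrrrfrrrfrrrfrfrfrrrfrf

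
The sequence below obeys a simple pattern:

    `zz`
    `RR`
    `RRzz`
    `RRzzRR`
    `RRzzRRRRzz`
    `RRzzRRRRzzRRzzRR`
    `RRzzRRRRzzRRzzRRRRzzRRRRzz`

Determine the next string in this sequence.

Each term (from the third on) is the previous term followed by the one before it: term 3 = RR·zz = RRzz.
Continuing: RRzzRRRRzzRRzzRRRRzzRRRRzz · RRzzRRRRzzRRzzRR gives term 8.

RRzzRRRRzzRRzzRRRRzzRRRRzzRRzzRRRRzzRRzzRR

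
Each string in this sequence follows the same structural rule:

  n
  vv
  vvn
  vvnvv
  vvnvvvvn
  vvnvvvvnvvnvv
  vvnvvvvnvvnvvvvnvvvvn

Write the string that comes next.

vvnvvvvnvvnvvvvnvvvvnvvnvvvvnvvnvv

Each term (from the third on) is the previous term followed by the one before it: term 3 = vv·n = vvn.
Continuing: vvnvvvvnvvnvvvvnvvvvn · vvnvvvvnvvnvv gives term 8.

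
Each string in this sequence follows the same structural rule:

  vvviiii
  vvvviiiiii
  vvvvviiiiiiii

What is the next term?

Reading off run lengths: v runs 3, 4, 5; i runs 4, 6, 8 — each is linear in n, where the shown terms are n = 2, 3, 4.
For the next term, n = 5, so the run lengths are 6, 10.

vvvvvviiiiiiiiii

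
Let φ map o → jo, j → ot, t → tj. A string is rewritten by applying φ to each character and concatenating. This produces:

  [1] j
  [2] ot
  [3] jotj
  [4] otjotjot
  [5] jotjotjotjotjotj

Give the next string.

φ(jotjotjotjotjotj) expands symbol-by-symbol to ot jo tj ot jo tj ot jo tj ot jo tj ot jo tj ot; joining the 16 pieces gives the next term.

otjotjotjotjotjotjotjotjotjotjot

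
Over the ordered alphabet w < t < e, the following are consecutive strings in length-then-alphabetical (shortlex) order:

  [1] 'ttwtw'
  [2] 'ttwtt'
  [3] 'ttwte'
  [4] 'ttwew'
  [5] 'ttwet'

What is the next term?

ttwee

Find the rightmost character of ttwet below e, bump it to the next letter, and reset everything to its right to w.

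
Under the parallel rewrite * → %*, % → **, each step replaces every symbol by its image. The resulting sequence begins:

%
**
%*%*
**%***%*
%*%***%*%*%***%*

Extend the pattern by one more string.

**%***%*%*%***%***%***%*%*%***%*

Applying the rule to each of the 16 symbols of %*%***%*%*%***%* gives the pieces ** %* ** %* %* %* ** %* ** %* ** %* %* %* ** %*, which concatenate to the answer.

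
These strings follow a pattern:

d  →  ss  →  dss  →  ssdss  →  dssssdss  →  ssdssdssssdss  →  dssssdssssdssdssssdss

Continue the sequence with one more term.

Each term (from the third on) is the two preceding terms concatenated in order: term 3 = d·ss = dss.
So term 8 is ssdssdssssdss·dssssdssssdssdssssdss.

ssdssdssssdssdssssdssssdssdssssdss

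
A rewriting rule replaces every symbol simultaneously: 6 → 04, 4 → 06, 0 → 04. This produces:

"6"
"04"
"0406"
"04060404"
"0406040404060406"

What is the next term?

04060404040604060406040404060404

Replace each of the 16 characters of 0406040404060406 in place — 04 06 04 04 04 06 04 06 04 06 04 04 04 06 04 04 — and concatenate.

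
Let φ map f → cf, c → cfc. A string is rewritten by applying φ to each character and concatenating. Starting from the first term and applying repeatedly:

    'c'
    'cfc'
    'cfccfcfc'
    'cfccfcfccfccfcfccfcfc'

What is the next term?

φ(cfccfcfccfccfcfccfcfc) expands symbol-by-symbol to cfc cf cfc cfc cf cfc cf cfc cfc cf cfc cfc cf cfc cf cfc cfc cf cfc cf cfc; joining the 21 pieces gives the next term.

cfccfcfccfccfcfccfcfccfccfcfccfccfcfccfcfccfccfcfccfcfc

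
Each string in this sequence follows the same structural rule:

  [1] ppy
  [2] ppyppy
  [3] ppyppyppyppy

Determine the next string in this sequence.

ppyppyppyppyppyppyppyppy

s(k+1) = s(k)·s(k) — each term doubles the last.
So the next term is two copies of ppyppyppyppy.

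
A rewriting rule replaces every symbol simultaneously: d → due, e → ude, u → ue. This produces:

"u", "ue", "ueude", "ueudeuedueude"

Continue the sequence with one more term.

Rewriting the 13 symbols of ueudeuedueude one by one yields ue ude ue due ude ue ude due ue ude ue due ude; concatenated:

ueudeuedueudeueudedueueudeuedueude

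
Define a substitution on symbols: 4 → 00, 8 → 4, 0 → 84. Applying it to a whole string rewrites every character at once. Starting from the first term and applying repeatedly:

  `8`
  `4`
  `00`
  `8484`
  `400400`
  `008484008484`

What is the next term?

Expanding 008484008484: 0→84, 0→84, 8→4, 4→00, 8→4, 4→00, 0→84, 0→84, 8→4, 4→00, 8→4, 4→00. Concatenated: 84 84 4 00 4 00 84 84 4 00 4 00.

84844004008484400400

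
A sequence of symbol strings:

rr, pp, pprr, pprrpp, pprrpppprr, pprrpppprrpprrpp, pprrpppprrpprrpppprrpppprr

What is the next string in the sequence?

Each term (from the third on) is the previous term followed by the one before it: term 3 = pp·rr = pprr.
So term 8 is pprrpppprrpprrpppprrpppprr·pprrpppprrpprrpp.

pprrpppprrpprrpppprrpppprrpprrpppprrpprrpp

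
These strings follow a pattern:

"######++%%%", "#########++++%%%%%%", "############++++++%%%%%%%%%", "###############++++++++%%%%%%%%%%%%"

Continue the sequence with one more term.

Reading off run lengths: # runs 6, 9, 12, 15; + runs 2, 4, 6, 8; % runs 3, 6, 9, 12 — each is linear in n (n = 1, 2, …).
For the next term, n = 5, so the run lengths are 18, 10, 15.

##################++++++++++%%%%%%%%%%%%%%%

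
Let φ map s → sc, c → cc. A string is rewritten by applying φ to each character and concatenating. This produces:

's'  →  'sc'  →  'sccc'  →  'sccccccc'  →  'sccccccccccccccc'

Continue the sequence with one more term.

sccccccccccccccccccccccccccccccc

Replace each of the 16 characters of sccccccccccccccc in place — sc cc cc cc cc cc cc cc cc cc cc cc cc cc cc cc — and concatenate.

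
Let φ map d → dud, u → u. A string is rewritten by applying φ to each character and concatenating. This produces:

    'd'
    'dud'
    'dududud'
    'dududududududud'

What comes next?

Applying the rule to each of the 15 symbols of dududududududud gives the pieces dud u dud u dud u dud u dud u dud u dud u dud, which concatenate to the answer.

dududududududududududududududud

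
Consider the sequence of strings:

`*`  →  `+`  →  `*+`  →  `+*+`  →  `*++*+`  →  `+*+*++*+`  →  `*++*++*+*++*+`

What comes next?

+*+*++*+*++*++*+*++*+

From term 3 onward, concatenate the second-to-last term with the last: *·+ = *+, +·*+ = +*+, …
Continuing: +*+*++*+ · *++*++*+*++*+ gives term 8.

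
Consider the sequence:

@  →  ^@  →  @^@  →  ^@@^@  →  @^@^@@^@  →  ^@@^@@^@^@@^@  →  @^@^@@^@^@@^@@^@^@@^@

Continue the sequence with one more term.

^@@^@@^@^@@^@@^@^@@^@^@@^@@^@^@@^@

From term 3 onward, concatenate the second-to-last term with the last: @·^@ = @^@, ^@·@^@ = ^@@^@, …
The next term joins ^@@^@@^@^@@^@ and @^@^@@^@^@@^@@^@^@@^@.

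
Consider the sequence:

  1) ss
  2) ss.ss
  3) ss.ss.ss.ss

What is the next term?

Each string is two copies of the previous one joined by '.'.
Doubling ss.ss.ss.ss with '.' between the halves:

ss.ss.ss.ss.ss.ss.ss.ss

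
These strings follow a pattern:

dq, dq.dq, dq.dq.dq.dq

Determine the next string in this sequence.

dq.dq.dq.dq.dq.dq.dq.dq

Every step duplicates the string with '.' between the halves.
So the next term is two copies of dq.dq.dq.dq with '.' between the halves.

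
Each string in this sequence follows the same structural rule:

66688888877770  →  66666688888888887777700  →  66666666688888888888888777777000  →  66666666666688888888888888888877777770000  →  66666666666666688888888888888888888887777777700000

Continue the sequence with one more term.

Each string has the form 6^{3n} 8^{4n+2} 7^{n+3} 0^{n} (n = 1, 2, …).
Setting n = 6 gives 18, 26, 9, 6 characters in each block.

66666666666666666688888888888888888888888888777777777000000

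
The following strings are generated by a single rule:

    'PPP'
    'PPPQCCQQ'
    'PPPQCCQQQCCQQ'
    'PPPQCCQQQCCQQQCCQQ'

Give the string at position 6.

The strings grow by a fixed suffix QCCQQ each time.
From PPPQCCQQQCCQQQCCQQ, 2 further steps: PPPQCCQQQCCQQQCCQQ → PPPQCCQQQCCQQQCCQQQCCQQ → (answer).

PPPQCCQQQCCQQQCCQQQCCQQQCCQQ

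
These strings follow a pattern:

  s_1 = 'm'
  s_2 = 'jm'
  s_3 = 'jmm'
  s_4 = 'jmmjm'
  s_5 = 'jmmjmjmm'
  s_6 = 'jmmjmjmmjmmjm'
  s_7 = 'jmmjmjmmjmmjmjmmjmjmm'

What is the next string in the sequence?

jmmjmjmmjmmjmjmmjmjmmjmmjmjmmjmmjm

Each term (from the third on) is the previous term followed by the one before it: term 3 = jm·m = jmm.
The next term joins jmmjmjmmjmmjmjmmjmjmm and jmmjmjmmjmmjm.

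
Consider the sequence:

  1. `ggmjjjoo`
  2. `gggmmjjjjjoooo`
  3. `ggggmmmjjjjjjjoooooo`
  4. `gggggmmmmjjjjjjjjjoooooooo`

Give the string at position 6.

gggggggmmmmmmjjjjjjjjjjjjjoooooooooooo

Term n consists of n+1 g's, followed by n m's, followed by 2n+1 j's, followed by 2n o's (n = 1, 2, …).
Setting n = 6 gives 7, 6, 13, 12 characters in each block.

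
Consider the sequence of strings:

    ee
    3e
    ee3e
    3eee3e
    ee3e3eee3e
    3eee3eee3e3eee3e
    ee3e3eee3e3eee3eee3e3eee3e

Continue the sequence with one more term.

Each term (from the third on) is the two preceding terms concatenated in order: term 3 = ee·3e = ee3e.
Continuing: 3eee3eee3e3eee3e · ee3e3eee3e3eee3eee3e3eee3e gives term 8.

3eee3eee3e3eee3eee3e3eee3e3eee3eee3e3eee3e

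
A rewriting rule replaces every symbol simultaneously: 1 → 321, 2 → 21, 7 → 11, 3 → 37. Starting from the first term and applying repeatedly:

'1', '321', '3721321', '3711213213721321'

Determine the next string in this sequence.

Replace each of the 16 characters of 3711213213721321 in place — 37 11 321 321 21 321 37 21 321 37 11 21 321 37 21 321 — and concatenate.

37113213212132137213213711213213721321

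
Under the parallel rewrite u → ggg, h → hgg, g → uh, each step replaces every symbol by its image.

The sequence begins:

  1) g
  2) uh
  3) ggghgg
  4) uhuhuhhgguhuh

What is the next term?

ggghggggghggggghgghgguhuhggghggggghgg

Applying the rule to each of the 13 symbols of uhuhuhhgguhuh gives the pieces ggg hgg ggg hgg ggg hgg hgg uh uh ggg hgg ggg hgg, which concatenate to the answer.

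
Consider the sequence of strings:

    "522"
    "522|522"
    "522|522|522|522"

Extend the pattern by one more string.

522|522|522|522|522|522|522|522

s(k+1) = s(k)·|·s(k) — each term doubles the last with '|' between the halves.
One more doubling of 522|522|522|522 gives the answer.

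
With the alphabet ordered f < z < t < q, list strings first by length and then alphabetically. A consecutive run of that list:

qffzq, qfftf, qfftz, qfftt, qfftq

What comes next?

The successor of qfftq increments the rightmost position that isn't already q and resets every position after it to f.

qffqf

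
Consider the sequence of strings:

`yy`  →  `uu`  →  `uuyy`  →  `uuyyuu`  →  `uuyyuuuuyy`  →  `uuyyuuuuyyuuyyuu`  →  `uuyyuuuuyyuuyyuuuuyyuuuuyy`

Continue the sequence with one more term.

uuyyuuuuyyuuyyuuuuyyuuuuyyuuyyuuuuyyuuyyuu

Each term (from the third on) is the previous term followed by the one before it: term 3 = uu·yy = uuyy.
So term 8 is uuyyuuuuyyuuyyuuuuyyuuuuyy·uuyyuuuuyyuuyyuu.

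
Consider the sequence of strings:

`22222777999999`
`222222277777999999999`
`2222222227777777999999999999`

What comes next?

Each string has the form 2^{2n+3} 7^{2n+1} 9^{3n+3} (n = 1, 2, …).
At n = 4 the blocks have lengths 11, 9, 15.

22222222222777777777999999999999999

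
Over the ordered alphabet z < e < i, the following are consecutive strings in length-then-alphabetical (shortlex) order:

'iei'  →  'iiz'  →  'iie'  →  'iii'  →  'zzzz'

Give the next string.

The successor of zzzz increments the rightmost position that isn't already i and resets every position after it to z.

zzze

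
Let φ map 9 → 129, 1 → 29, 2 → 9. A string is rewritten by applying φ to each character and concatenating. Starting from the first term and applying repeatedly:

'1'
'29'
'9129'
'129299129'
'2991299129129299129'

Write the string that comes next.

Replace each of the 19 characters of 2991299129129299129 in place — 9 129 129 29 9 129 129 29 9 129 29 9 129 9 129 129 29 9 129 — and concatenate.

91291292991291292991292991299129129299129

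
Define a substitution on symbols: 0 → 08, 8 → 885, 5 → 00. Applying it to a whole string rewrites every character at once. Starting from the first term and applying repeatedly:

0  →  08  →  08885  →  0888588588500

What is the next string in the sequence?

088858858850088588500885885000808

Applying the rule to each of the 13 symbols of 0888588588500 gives the pieces 08 885 885 885 00 885 885 00 885 885 00 08 08, which concatenate to the answer.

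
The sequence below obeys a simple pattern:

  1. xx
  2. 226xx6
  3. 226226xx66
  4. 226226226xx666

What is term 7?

Every step adds 226 to the front and 6 to the end of the previous string.
From 226226226xx666, 3 further steps: 226226226xx666 → 226226226226xx6666 → 226226226226226xx66666 → (answer).

226226226226226226xx666666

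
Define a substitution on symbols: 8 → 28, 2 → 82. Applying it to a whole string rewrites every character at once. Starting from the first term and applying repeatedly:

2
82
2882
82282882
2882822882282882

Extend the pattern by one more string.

82282882288282282882822882282882

Replace each of the 16 characters of 2882822882282882 in place — 82 28 28 82 28 82 82 28 28 82 82 28 82 28 28 82 — and concatenate.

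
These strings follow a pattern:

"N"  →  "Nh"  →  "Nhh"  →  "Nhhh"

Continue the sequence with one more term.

Each term is the previous one with h appended.
Applying this once more to Nhhh:

Nhhhh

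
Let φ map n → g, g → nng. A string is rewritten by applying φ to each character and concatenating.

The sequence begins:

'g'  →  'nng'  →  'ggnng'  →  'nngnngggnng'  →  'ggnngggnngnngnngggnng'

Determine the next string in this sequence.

nngnngggnngnngnngggnngggnngggnngnngnngggnng

φ(ggnngggnngnngnngggnng) expands symbol-by-symbol to nng nng g g nng nng nng g g nng g g nng g g nng nng nng g g nng; joining the 21 pieces gives the next term.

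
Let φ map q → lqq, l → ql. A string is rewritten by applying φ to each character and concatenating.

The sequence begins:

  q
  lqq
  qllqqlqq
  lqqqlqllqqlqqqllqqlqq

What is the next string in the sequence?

qllqqlqqlqqqllqqqlqllqqlqqqllqqlqqlqqqlqllqqlqqqllqqlqq

φ(lqqqlqllqqlqqqllqqlqq) expands symbol-by-symbol to ql lqq lqq lqq ql lqq ql ql lqq lqq ql lqq lqq lqq ql ql lqq lqq ql lqq lqq; joining the 21 pieces gives the next term.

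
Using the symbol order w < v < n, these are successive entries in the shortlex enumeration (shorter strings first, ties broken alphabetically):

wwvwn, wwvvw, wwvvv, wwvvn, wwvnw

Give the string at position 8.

Continuing the enumeration 3 steps past wwvnw: wwvnw → wwvnv → wwvnn → (answer).

wwnww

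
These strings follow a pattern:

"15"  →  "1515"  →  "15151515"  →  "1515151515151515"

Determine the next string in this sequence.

s(k+1) = s(k)·s(k) — each term doubles the last.
Doubling 1515151515151515:

15151515151515151515151515151515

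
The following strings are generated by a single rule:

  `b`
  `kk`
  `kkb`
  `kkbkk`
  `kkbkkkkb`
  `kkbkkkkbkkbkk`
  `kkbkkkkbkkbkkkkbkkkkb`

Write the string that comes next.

This is a Fibonacci-style word recurrence s(k) = s(k−1)·s(k−2): e.g. kk·b = kkb.
Continuing: kkbkkkkbkkbkkkkbkkkkb · kkbkkkkbkkbkk gives term 8.

kkbkkkkbkkbkkkkbkkkkbkkbkkkkbkkbkk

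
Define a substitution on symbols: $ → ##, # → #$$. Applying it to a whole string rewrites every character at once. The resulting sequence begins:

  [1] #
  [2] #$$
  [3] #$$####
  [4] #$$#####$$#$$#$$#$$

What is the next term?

#$$#####$$#$$#$$#$$#$$#####$$#####$$#####$$####

Replace each of the 19 characters of #$$#####$$#$$#$$#$$ in place — #$$ ## ## #$$ #$$ #$$ #$$ #$$ ## ## #$$ ## ## #$$ ## ## #$$ ## ## — and concatenate.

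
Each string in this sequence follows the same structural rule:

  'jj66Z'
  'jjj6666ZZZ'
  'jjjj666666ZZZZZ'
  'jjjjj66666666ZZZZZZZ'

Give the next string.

The n-th term is n+1 j's then 2n 6's then 2n-1 Z's (n = 1, 2, …).
For the next term, n = 5, so the run lengths are 6, 10, 9.

jjjjjj6666666666ZZZZZZZZZ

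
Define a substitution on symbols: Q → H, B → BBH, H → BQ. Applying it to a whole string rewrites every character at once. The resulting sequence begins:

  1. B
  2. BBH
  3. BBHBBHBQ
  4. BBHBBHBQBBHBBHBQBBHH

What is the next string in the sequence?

BBHBBHBQBBHBBHBQBBHHBBHBBHBQBBHBBHBQBBHHBBHBBHBQBQ

φ(BBHBBHBQBBHBBHBQBBHH) expands symbol-by-symbol to BBH BBH BQ BBH BBH BQ BBH H BBH BBH BQ BBH BBH BQ BBH H BBH BBH BQ BQ; joining the 20 pieces gives the next term.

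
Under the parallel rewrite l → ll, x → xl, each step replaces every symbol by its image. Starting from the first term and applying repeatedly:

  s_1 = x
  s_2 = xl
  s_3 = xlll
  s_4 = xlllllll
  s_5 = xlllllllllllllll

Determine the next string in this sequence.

Rewriting the 16 symbols of xlllllllllllllll one by one yields xl ll ll ll ll ll ll ll ll ll ll ll ll ll ll ll; concatenated:

xlllllllllllllllllllllllllllllll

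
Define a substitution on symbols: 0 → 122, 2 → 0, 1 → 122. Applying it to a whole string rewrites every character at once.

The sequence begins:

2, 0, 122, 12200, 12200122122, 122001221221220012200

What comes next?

Rewriting the 21 symbols of 122001221221220012200 one by one yields 122 0 0 122 122 122 0 0 122 0 0 122 0 0 122 122 122 0 0 122 122; concatenated:

1220012212212200122001220012212212200122122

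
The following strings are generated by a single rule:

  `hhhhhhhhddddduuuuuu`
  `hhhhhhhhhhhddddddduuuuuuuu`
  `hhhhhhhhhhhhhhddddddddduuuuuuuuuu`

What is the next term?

Reading off run lengths: h runs 8, 11, 14; d runs 5, 7, 9; u runs 6, 8, 10 — each is linear in n, where the shown terms are n = 2, 3, 4.
At n = 5 the blocks have lengths 17, 11, 12.

hhhhhhhhhhhhhhhhhddddddddddduuuuuuuuuuuu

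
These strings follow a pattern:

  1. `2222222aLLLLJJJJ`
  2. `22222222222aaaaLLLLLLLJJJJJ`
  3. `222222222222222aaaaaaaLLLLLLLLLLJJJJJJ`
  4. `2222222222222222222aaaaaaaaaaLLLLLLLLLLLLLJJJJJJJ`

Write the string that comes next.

22222222222222222222222aaaaaaaaaaaaaLLLLLLLLLLLLLLLLJJJJJJJJ

Each string has the form 2^{4n+3} a^{3n-2} L^{3n+1} J^{n+3} (n = 1, 2, …).
Setting n = 5 gives 23, 13, 16, 8 characters in each block.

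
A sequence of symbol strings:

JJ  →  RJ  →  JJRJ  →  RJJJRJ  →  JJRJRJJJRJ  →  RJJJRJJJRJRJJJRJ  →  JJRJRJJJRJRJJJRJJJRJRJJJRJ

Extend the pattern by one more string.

RJJJRJJJRJRJJJRJJJRJRJJJRJRJJJRJJJRJRJJJRJ

This is a Fibonacci-style word recurrence s(k) = s(k−2)·s(k−1): e.g. JJ·RJ = JJRJ.
Continuing: RJJJRJJJRJRJJJRJ · JJRJRJJJRJRJJJRJJJRJRJJJRJ gives term 8.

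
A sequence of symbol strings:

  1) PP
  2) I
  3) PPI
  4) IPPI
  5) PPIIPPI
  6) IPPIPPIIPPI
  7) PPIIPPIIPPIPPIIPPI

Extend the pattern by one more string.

IPPIPPIIPPIPPIIPPIIPPIPPIIPPI

From term 3 onward, concatenate the second-to-last term with the last: PP·I = PPI, I·PPI = IPPI, …
Continuing: IPPIPPIIPPI · PPIIPPIIPPIPPIIPPI gives term 8.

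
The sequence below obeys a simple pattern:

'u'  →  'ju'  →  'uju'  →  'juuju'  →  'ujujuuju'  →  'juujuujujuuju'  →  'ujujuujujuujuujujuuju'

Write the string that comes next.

From term 3 onward, concatenate the second-to-last term with the last: u·ju = uju, ju·uju = juuju, …
Continuing: juujuujujuuju · ujujuujujuujuujujuuju gives term 8.

juujuujujuujuujujuujujuujuujujuuju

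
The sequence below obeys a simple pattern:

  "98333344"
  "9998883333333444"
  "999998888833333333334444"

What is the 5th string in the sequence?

Term n consists of 2n-1 9's, followed by 2n-1 8's, followed by 3n+1 3's, followed by n+1 4's (n = 1, 2, …).
For term 5, n = 5, so the run lengths are 9, 9, 16, 6.

9999999998888888883333333333333333444444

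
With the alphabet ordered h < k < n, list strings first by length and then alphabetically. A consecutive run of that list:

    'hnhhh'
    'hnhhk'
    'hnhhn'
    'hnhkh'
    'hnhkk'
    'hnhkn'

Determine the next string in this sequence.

hnhnh

Find the rightmost character of hnhkn below n, bump it to the next letter, and reset everything to its right to h.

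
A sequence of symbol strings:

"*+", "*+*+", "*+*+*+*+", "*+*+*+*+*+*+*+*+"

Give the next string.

Each string is two copies of the previous one concatenated.
Doubling *+*+*+*+*+*+*+*+:

*+*+*+*+*+*+*+*+*+*+*+*+*+*+*+*+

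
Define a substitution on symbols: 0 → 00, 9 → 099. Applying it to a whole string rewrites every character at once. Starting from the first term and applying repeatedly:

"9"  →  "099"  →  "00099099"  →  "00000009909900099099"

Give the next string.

Applying the rule to each of the 20 symbols of 00000009909900099099 gives the pieces 00 00 00 00 00 00 00 099 099 00 099 099 00 00 00 099 099 00 099 099, which concatenate to the answer.

000000000000000990990009909900000009909900099099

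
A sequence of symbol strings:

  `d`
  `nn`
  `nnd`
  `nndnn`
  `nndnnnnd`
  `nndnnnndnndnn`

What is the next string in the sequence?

From term 3 onward, concatenate the last term with the second-to-last: nn·d = nnd, nnd·nn = nndnn, …
Continuing: nndnnnndnndnn · nndnnnnd gives term 7.

nndnnnndnndnnnndnnnnd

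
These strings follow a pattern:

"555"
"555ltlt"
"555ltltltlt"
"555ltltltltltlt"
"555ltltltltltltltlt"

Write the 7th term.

Every step adds ltlt to the end: s(k+1) = s(k)·ltlt.
From 555ltltltltltltltlt, 2 further steps: 555ltltltltltltltlt → 555ltltltltltltltltltlt → (answer).

555ltltltltltltltltltltltlt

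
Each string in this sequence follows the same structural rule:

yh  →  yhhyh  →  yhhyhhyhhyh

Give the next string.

Each string is two copies of the previous one joined by 'h'.
So the next term is two copies of yhhyhhyhhyh with 'h' between the halves.

yhhyhhyhhyhhyhhyhhyhhyh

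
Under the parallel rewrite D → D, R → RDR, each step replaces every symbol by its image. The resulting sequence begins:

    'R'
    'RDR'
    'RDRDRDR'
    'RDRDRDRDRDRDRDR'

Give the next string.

RDRDRDRDRDRDRDRDRDRDRDRDRDRDRDR

Applying the rule to each of the 15 symbols of RDRDRDRDRDRDRDR gives the pieces RDR D RDR D RDR D RDR D RDR D RDR D RDR D RDR, which concatenate to the answer.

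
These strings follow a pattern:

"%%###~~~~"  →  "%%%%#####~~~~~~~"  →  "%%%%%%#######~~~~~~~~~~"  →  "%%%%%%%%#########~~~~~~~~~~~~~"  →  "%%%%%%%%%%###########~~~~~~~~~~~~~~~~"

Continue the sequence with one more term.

The n-th term is 2n %'s then 2n+1 #'s then 3n+1 ~'s (n = 1, 2, …).
For the next term, n = 6, so the run lengths are 12, 13, 19.

%%%%%%%%%%%%#############~~~~~~~~~~~~~~~~~~~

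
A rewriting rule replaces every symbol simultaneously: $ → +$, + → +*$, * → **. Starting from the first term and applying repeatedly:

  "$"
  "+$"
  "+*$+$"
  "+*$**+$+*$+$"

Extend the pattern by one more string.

Expanding +*$**+$+*$+$: +→+*$, *→**, $→+$, *→**, *→**, +→+*$, $→+$, +→+*$, *→**, $→+$, +→+*$, $→+$. Concatenated: +*$ ** +$ ** ** +*$ +$ +*$ ** +$ +*$ +$.

+*$**+$****+*$+$+*$**+$+*$+$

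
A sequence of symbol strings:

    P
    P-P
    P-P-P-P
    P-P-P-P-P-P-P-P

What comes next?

P-P-P-P-P-P-P-P-P-P-P-P-P-P-P-P

Each string is two copies of the previous one joined by '-'.
So the next term is two copies of P-P-P-P-P-P-P-P with '-' between the halves.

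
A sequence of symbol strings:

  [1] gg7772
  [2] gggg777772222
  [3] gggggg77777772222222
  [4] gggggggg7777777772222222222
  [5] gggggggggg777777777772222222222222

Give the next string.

Each string has the form g^{2n} 7^{2n+1} 2^{3n-2} (n = 1, 2, …).
Setting n = 6 gives 12, 13, 16 characters in each block.

gggggggggggg77777777777772222222222222222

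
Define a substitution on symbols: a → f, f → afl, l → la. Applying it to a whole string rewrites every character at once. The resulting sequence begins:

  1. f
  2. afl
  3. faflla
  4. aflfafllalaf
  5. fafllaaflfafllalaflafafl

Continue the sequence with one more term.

Applying the rule to each of the 24 symbols of fafllaaflfafllalaflafafl gives the pieces afl f afl la la f f afl la afl f afl la la f la f afl la f afl f afl la, which concatenate to the answer.

aflfafllalaffafllaaflfafllalaflafafllafaflfaflla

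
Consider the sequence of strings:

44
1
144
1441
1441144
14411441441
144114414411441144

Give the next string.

From term 3 onward, concatenate the last term with the second-to-last: 1·44 = 144, 144·1 = 1441, …
Continuing: 144114414411441144 · 14411441441 gives term 8.

14411441441144114414411441441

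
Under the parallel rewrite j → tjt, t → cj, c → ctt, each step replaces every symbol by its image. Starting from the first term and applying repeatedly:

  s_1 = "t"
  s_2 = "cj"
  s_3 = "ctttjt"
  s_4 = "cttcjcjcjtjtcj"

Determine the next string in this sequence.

cttcjcjctttjtctttjtctttjtcjtjtcjctttjt

Replace each of the 14 characters of cttcjcjcjtjtcj in place — ctt cj cj ctt tjt ctt tjt ctt tjt cj tjt cj ctt tjt — and concatenate.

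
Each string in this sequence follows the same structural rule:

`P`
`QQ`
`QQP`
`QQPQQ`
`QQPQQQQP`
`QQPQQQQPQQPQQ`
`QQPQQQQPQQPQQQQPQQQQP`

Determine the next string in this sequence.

QQPQQQQPQQPQQQQPQQQQPQQPQQQQPQQPQQ

From term 3 onward, concatenate the last term with the second-to-last: QQ·P = QQP, QQP·QQ = QQPQQ, …
So term 8 is QQPQQQQPQQPQQQQPQQQQP·QQPQQQQPQQPQQ.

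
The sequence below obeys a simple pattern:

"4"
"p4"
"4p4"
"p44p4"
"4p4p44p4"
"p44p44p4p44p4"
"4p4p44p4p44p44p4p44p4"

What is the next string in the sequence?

p44p44p4p44p44p4p44p4p44p44p4p44p4

This is a Fibonacci-style word recurrence s(k) = s(k−2)·s(k−1): e.g. 4·p4 = 4p4.
Continuing: p44p44p4p44p4 · 4p4p44p4p44p44p4p44p4 gives term 8.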